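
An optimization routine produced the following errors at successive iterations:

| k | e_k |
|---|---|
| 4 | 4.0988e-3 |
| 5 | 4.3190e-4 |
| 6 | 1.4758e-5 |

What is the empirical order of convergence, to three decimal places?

1.500

p ≈ ln(e_6/e_5) / ln(e_5/e_4)
  = ln(1.4758e-5/4.3190e-4) / ln(4.3190e-4/4.0988e-3)
  = ln(0.0341699) / ln(0.105372)
  = -3.376410 / -2.250258 ≈ 1.500455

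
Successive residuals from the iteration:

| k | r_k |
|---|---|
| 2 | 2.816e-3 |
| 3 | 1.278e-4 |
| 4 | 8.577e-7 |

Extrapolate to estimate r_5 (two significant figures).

First estimate the order: p ≈ ln(r_4/r_3) / ln(r_3/r_2) = ln(8.577e-7/1.278e-4)/ln(1.278e-4/2.816e-3) = ln(0.00671127)/ln(0.0453835) ≈ 1.6180.
Then r_5 ≈ r_4·(r_4/r_3)^p = 8.577e-7·(0.00671127)^1.6180 = 8.577e-7·0.000304628 ≈ 2.613e-10.

2.6e-10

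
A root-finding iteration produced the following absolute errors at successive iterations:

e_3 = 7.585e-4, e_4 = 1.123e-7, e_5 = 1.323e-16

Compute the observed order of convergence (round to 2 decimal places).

2.33

p ≈ ln(e_5/e_4) / ln(e_4/e_3)
  = ln(1.323e-16/1.123e-7) / ln(1.123e-7/7.585e-4)
  = ln(1.17809e-09) / ln(0.000148055)
  = -20.55937 / -8.81793 ≈ 2.33154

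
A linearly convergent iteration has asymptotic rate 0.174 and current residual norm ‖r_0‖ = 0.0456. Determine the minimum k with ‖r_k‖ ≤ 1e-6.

After k steps, ‖r_k‖ ≈ 0.0456·0.174^k.
Need 0.174^k ≤ 1e-6/0.0456 = 2.19298e-05.
k ≥ ln(2.19298e-05)/ln(0.174) = -10.7277/-1.74870 = 6.135.
Smallest integer k = 7.

7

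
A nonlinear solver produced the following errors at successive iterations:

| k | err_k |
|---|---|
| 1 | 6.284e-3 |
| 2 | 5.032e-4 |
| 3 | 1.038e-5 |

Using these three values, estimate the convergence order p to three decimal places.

1.537

p ≈ ln(err_3/err_2) / ln(err_2/err_1)
  = ln(1.038e-5/5.032e-4) / ln(5.032e-4/6.284e-3)
  = ln(0.020628) / ln(0.0800764)
  = -3.881106 / -2.524774 ≈ 1.537209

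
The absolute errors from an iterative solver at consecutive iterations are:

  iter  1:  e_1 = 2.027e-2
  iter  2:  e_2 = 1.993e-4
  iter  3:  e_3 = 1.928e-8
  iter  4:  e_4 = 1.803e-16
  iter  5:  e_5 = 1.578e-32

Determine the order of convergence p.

2

Consecutive ratios: e_5/e_4 = 1.578e-32/1.803e-16 = 8.75208e-17, e_4/e_3 = 1.803e-16/1.928e-8 = 9.35166e-09.
p ≈ ln(8.75208e-17)/ln(9.35166e-09) = -36.9747/-18.4877 ≈ 2.00.
So the convergence is quadratic (order 2).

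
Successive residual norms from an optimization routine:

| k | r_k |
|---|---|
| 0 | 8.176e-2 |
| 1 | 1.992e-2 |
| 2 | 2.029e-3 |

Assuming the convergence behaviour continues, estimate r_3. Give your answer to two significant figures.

5.0e-5

First estimate the order: p ≈ ln(r_2/r_1) / ln(r_1/r_0) = ln(2.029e-3/1.992e-2)/ln(1.992e-2/8.176e-2) = ln(0.101857)/ln(0.24364) ≈ 1.6176.
Then r_3 ≈ r_2·(r_2/r_1)^p = 2.029e-3·(0.101857)^1.6176 = 2.029e-3·0.02485 ≈ 5.042e-05.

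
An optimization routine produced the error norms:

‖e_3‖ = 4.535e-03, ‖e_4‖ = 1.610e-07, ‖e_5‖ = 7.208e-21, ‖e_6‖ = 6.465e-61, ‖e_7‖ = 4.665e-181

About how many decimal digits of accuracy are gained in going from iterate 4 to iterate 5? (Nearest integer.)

Digits gained ≈ log₁₀(‖e_4‖/‖e_5‖) = log₁₀(1.610e-07/7.208e-21) = log₁₀(2.23363e+13) ≈ 13.349.

13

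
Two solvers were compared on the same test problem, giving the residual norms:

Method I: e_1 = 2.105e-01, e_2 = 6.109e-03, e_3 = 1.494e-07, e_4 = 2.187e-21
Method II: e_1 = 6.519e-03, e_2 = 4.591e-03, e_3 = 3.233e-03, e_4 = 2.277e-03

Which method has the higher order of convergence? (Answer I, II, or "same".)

I

Method I: p ≈ ln(2.187e-21/1.494e-07)/ln(1.494e-07/6.109e-03) ≈ 3.00.
Method II: p ≈ ln(2.277e-03/3.233e-03)/ln(3.233e-03/4.591e-03) ≈ 1.00.
Method I has the higher order (≈3.0 vs ≈1.0).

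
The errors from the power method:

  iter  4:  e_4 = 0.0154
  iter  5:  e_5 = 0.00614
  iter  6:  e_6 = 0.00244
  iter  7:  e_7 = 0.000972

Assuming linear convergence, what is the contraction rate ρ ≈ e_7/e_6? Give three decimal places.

0.398

ρ ≈ e_7/e_6 = 0.000972/0.00244 = 0.39836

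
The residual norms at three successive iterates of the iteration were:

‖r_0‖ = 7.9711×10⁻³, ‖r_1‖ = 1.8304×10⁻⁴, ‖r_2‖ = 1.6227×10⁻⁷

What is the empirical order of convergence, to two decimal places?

1.86

p ≈ ln(‖r_2‖/‖r_1‖) / ln(‖r_1‖/‖r_0‖)
  = ln(1.6227×10⁻⁷/1.8304×10⁻⁴) / ln(1.8304×10⁻⁴/7.9711×10⁻³)
  = ln(0.000886528) / ln(0.022963)
  = -7.02820 / -3.77387 ≈ 1.86233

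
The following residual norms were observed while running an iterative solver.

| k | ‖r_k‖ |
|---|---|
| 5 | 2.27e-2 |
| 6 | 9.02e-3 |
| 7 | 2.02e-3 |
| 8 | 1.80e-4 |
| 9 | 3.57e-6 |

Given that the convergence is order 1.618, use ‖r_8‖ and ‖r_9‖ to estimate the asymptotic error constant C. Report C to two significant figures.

4.1

C ≈ ‖r_9‖ / ‖r_8‖^1.618
  = 3.57e-6 / (1.80e-4)^1.618
  = 3.57e-6 / 8.73034e-07 ≈ 4.0892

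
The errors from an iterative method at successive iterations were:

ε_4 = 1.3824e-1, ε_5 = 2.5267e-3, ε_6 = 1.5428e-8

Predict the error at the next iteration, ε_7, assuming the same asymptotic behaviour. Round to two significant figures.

3.5e-24

First estimate the order: p ≈ ln(ε_6/ε_5) / ln(ε_5/ε_4) = ln(1.5428e-8/2.5267e-3)/ln(2.5267e-3/1.3824e-1) = ln(6.10599e-06)/ln(0.0182776) ≈ 3.0000.
Then ε_7 ≈ ε_6·(ε_6/ε_5)^p = 1.5428e-8·(6.10599e-06)^3.0000 = 1.5428e-8·2.2765e-16 ≈ 3.512e-24.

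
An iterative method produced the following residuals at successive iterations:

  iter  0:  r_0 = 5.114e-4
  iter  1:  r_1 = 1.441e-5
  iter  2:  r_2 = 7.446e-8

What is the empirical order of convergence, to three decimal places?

1.475

p ≈ ln(r_2/r_1) / ln(r_1/r_0)
  = ln(7.446e-8/1.441e-5) / ln(1.441e-5/5.114e-4)
  = ln(0.00516724) / ln(0.0281776)
  = -5.265417 / -3.569228 ≈ 1.475226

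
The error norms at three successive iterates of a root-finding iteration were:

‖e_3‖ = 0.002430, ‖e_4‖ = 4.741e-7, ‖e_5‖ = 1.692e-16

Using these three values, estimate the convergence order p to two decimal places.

2.55

p ≈ ln(‖e_5‖/‖e_4‖) / ln(‖e_4‖/‖e_3‖)
  = ln(1.692e-16/4.741e-7) / ln(4.741e-7/0.002430)
  = ln(3.56887e-10) / ln(0.000195103)
  = -21.75360 / -8.54198 ≈ 2.54667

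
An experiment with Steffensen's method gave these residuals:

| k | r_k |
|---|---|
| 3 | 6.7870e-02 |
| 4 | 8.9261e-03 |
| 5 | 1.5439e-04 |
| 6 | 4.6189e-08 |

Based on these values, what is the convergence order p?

2

Consecutive ratios: r_6/r_5 = 4.6189e-08/1.5439e-04 = 0.000299171, r_5/r_4 = 1.5439e-04/8.9261e-03 = 0.0172965.
p ≈ ln(0.000299171)/ln(0.0172965) = -8.1145/-4.0573 ≈ 2.00.
So the convergence is quadratic (order 2).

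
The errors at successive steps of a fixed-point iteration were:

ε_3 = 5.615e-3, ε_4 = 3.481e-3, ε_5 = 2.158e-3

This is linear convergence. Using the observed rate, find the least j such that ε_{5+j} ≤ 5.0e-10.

32

Rate ρ ≈ ε_5/ε_4 = 2.158e-3/3.481e-3 = 0.6199.
After j more steps, ε_{5+j} ≈ 2.158e-3·ρ^j; need ρ^j ≤ 5.0e-10/2.158e-3 = 2.31696e-07.
j ≥ ln(2.31696e-07)/ln(0.6199) = -15.2778/-0.47820 = 31.949.
So 32 more iterations are needed.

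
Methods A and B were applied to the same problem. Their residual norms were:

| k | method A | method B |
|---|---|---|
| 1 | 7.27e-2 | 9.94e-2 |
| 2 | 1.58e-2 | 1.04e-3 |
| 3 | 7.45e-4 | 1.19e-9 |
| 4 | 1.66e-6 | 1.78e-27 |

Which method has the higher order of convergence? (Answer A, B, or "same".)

B

Method A: p ≈ ln(1.66e-6/7.45e-4)/ln(7.45e-4/1.58e-2) ≈ 2.00.
Method B: p ≈ ln(1.78e-27/1.19e-9)/ln(1.19e-9/1.04e-3) ≈ 3.00.
Method B has the higher order (≈3.0 vs ≈2.0).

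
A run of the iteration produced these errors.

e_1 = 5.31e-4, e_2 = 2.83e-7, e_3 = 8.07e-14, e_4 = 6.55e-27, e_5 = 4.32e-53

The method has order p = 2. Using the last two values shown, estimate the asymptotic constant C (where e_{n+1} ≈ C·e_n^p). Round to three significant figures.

C ≈ e_5 / e_4^2
  = 4.32e-53 / (6.55e-27)^2
  = 4.32e-53 / 4.29025e-53 ≈ 1.0069

1.01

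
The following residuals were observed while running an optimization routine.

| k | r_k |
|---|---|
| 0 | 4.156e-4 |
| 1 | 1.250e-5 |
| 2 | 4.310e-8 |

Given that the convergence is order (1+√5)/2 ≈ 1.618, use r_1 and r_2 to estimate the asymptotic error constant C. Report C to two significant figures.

C ≈ r_2 / r_1^1.618
  = 4.310e-8 / (1.250e-5)^1.618
  = 4.310e-8 / 1.16627e-08 ≈ 3.6955

3.7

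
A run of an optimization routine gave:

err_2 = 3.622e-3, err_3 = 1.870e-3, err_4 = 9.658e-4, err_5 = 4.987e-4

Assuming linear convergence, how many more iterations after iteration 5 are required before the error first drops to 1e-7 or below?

Rate ρ ≈ err_5/err_4 = 4.987e-4/9.658e-4 = 0.5164.
After j more steps, err_{5+j} ≈ 4.987e-4·ρ^j; need ρ^j ≤ 1e-7/4.987e-4 = 0.000200521.
j ≥ ln(0.000200521)/ln(0.5164) = -8.5146/-0.66087 = 12.884.
So 13 more iterations are needed.

13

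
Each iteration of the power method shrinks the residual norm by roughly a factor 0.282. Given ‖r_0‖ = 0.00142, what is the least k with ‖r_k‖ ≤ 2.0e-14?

After k steps, ‖r_k‖ ≈ 0.00142·0.282^k.
Need 0.282^k ≤ 2.0e-14/0.00142 = 1.40845e-11.
k ≥ ln(1.40845e-11)/ln(0.282) = -24.9859/-1.26585 = 19.738.
Smallest integer k = 20.

20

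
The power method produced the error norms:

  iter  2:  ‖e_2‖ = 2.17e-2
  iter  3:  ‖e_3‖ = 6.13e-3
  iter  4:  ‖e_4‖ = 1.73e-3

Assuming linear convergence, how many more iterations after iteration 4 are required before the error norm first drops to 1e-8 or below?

10

Rate ρ ≈ ‖e_4‖/‖e_3‖ = 1.73e-3/6.13e-3 = 0.2822.
After j more steps, ‖e_{4+j}‖ ≈ 1.73e-3·ρ^j; need ρ^j ≤ 1e-8/1.73e-3 = 5.78035e-06.
j ≥ ln(5.78035e-06)/ln(0.2822) = -12.0610/-1.26514 = 9.533.
So 10 more iterations are needed.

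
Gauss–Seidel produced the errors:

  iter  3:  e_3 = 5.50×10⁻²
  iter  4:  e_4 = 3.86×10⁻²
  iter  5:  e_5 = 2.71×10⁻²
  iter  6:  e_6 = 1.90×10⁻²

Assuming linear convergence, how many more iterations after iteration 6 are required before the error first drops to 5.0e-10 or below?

50

Rate ρ ≈ e_6/e_5 = 1.90×10⁻²/2.71×10⁻² = 0.7011.
After j more steps, e_{6+j} ≈ 1.90×10⁻²·ρ^j; need ρ^j ≤ 5.0e-10/1.90×10⁻² = 2.63158e-08.
j ≥ ln(2.63158e-08)/ln(0.7011) = -17.4531/-0.35510 = 49.150.
So 50 more iterations are needed.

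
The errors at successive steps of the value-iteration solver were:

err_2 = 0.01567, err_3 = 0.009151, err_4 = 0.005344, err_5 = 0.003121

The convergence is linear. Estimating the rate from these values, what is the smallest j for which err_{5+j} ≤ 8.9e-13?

Rate ρ ≈ err_5/err_4 = 0.003121/0.005344 = 0.5840.
After j more steps, err_{5+j} ≈ 0.003121·ρ^j; need ρ^j ≤ 8.9e-13/0.003121 = 2.85165e-10.
j ≥ ln(2.85165e-10)/ln(0.5840) = -21.9780/-0.53785 = 40.863.
So 41 more iterations are needed.

41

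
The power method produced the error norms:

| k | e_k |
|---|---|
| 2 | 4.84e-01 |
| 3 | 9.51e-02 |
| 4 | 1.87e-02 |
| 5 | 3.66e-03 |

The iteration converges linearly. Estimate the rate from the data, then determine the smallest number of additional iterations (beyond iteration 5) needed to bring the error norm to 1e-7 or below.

7

Rate ρ ≈ e_5/e_4 = 3.66e-03/1.87e-02 = 0.1957.
After j more steps, e_{5+j} ≈ 3.66e-03·ρ^j; need ρ^j ≤ 1e-7/3.66e-03 = 2.73224e-05.
j ≥ ln(2.73224e-05)/ln(0.1957) = -10.5078/-1.63117 = 6.442.
So 7 more iterations are needed.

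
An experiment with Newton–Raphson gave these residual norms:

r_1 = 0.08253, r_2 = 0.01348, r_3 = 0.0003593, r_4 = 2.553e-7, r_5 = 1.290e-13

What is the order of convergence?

2

Consecutive ratios: r_5/r_4 = 1.290e-13/2.553e-7 = 5.05288e-07, r_4/r_3 = 2.553e-7/0.0003593 = 0.000710548.
p ≈ ln(5.05288e-07)/ln(0.000710548) = -14.4981/-7.2495 ≈ 2.00.
So the convergence is quadratic (order 2).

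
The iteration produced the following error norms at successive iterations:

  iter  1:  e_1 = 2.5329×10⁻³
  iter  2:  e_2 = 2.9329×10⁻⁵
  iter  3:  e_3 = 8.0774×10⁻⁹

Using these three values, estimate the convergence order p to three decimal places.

1.839

p ≈ ln(e_3/e_2) / ln(e_2/e_1)
  = ln(8.0774×10⁻⁹/2.9329×10⁻⁵) / ln(2.9329×10⁻⁵/2.5329×10⁻³)
  = ln(0.000275407) / ln(0.0115792)
  = -8.197261 / -4.458545 ≈ 1.838551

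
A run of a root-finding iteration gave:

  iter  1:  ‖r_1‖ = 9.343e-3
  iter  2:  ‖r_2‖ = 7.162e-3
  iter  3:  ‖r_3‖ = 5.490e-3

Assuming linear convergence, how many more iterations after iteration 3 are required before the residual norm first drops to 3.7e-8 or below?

Rate ρ ≈ ‖r_3‖/‖r_2‖ = 5.490e-3/7.162e-3 = 0.7665.
After j more steps, ‖r_{3+j}‖ ≈ 5.490e-3·ρ^j; need ρ^j ≤ 3.7e-8/5.490e-3 = 6.73953e-06.
j ≥ ln(6.73953e-06)/ln(0.7665) = -11.9075/-0.26592 = 44.779.
So 45 more iterations are needed.

45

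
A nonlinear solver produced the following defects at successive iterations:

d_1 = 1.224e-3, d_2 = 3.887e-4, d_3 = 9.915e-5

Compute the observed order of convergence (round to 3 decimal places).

p ≈ ln(d_3/d_2) / ln(d_2/d_1)
  = ln(9.915e-5/3.887e-4) / ln(3.887e-4/1.224e-3)
  = ln(0.255081) / ln(0.317565)
  = -1.366174 / -1.147073 ≈ 1.191009

1.191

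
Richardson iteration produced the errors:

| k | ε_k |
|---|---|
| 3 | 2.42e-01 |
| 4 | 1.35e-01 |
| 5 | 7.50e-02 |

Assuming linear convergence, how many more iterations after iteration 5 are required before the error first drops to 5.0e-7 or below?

Rate ρ ≈ ε_5/ε_4 = 7.50e-02/1.35e-01 = 0.5556.
After j more steps, ε_{5+j} ≈ 7.50e-02·ρ^j; need ρ^j ≤ 5.0e-7/7.50e-02 = 6.66667e-06.
j ≥ ln(6.66667e-06)/ln(0.5556) = -11.9184/-0.58771 = 20.279.
So 21 more iterations are needed.

21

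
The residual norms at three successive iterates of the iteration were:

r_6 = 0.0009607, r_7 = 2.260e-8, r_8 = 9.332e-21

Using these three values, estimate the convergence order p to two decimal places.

p ≈ ln(r_8/r_7) / ln(r_7/r_6)
  = ln(9.332e-21/2.260e-8) / ln(2.260e-8/0.0009607)
  = ln(4.1292e-13) / ln(2.35245e-05)
  = -28.51552 / -10.65747 ≈ 2.67564

2.68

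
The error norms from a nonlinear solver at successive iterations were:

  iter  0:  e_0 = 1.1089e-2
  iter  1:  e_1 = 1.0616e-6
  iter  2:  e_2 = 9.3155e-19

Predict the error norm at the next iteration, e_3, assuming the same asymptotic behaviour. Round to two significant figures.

6.3e-55

First estimate the order: p ≈ ln(e_2/e_1) / ln(e_1/e_0) = ln(9.3155e-19/1.0616e-6)/ln(1.0616e-6/1.1089e-2) = ln(8.77496e-13)/ln(9.57345e-05) ≈ 3.0000.
Then e_3 ≈ e_2·(e_2/e_1)^p = 9.3155e-19·(8.77496e-13)^3.0000 = 9.3155e-19·6.75671e-37 ≈ 6.294e-55.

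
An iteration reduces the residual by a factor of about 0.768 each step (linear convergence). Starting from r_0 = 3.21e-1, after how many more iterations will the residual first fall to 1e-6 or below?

After k steps, r_k ≈ 3.21e-1·0.768^k.
Need 0.768^k ≤ 1e-6/3.21e-1 = 3.11526e-06.
k ≥ ln(3.11526e-06)/ln(0.768) = -12.6792/-0.26397 = 48.033.
Smallest integer k = 49.

49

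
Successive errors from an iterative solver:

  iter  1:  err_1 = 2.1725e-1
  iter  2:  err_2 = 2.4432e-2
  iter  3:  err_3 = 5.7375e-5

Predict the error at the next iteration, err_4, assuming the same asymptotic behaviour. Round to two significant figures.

First estimate the order: p ≈ ln(err_3/err_2) / ln(err_2/err_1) = ln(5.7375e-5/2.4432e-2)/ln(2.4432e-2/2.1725e-1) = ln(0.00234835)/ln(0.11246) ≈ 2.7705.
Then err_4 ≈ err_3·(err_3/err_2)^p = 5.7375e-5·(0.00234835)^2.7705 = 5.7375e-5·5.19635e-08 ≈ 2.981e-12.

3.0e-12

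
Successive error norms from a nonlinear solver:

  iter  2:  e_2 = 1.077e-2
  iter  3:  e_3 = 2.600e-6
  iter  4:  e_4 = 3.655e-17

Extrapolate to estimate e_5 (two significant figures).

1.0e-49

First estimate the order: p ≈ ln(e_4/e_3) / ln(e_3/e_2) = ln(3.655e-17/2.600e-6)/ln(2.600e-6/1.077e-2) = ln(1.40577e-11)/ln(0.000241411) ≈ 3.0001.
Then e_5 ≈ e_4·(e_4/e_3)^p = 3.655e-17·(1.40577e-11)^3.0001 = 3.655e-17·2.77113e-33 ≈ 1.013e-49.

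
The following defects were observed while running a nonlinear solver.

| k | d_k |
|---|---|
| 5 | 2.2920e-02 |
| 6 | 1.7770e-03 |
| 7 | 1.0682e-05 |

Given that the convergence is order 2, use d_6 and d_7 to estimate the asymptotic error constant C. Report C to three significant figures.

C ≈ d_7 / d_6^2
  = 1.0682e-05 / (1.7770e-03)^2
  = 1.0682e-05 / 3.15773e-06 ≈ 3.3828

3.38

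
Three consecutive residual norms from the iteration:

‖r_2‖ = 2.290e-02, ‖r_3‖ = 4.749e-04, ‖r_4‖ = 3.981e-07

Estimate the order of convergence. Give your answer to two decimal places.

p ≈ ln(‖r_4‖/‖r_3‖) / ln(‖r_3‖/‖r_2‖)
  = ln(3.981e-07/4.749e-04) / ln(4.749e-04/2.290e-02)
  = ln(0.000838282) / ln(0.020738)
  = -7.08416 / -3.87579 ≈ 1.82780

1.83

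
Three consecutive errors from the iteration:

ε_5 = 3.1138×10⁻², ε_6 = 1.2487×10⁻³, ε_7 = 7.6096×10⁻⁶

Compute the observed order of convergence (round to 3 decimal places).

p ≈ ln(ε_7/ε_6) / ln(ε_6/ε_5)
  = ln(7.6096×10⁻⁶/1.2487×10⁻³) / ln(1.2487×10⁻³/3.1138×10⁻²)
  = ln(0.00609402) / ln(0.0401021)
  = -5.100447 / -3.216327 ≈ 1.585799

1.586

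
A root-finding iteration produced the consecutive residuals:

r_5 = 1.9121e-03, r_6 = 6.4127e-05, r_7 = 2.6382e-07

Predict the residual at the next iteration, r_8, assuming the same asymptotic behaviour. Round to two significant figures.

First estimate the order: p ≈ ln(r_7/r_6) / ln(r_6/r_5) = ln(2.6382e-07/6.4127e-05)/ln(6.4127e-05/1.9121e-03) = ln(0.00411402)/ln(0.0335375) ≈ 1.6180.
Then r_8 ≈ r_7·(r_7/r_6)^p = 2.6382e-07·(0.00411402)^1.6180 = 2.6382e-07·0.000138001 ≈ 3.641e-11.

3.6e-11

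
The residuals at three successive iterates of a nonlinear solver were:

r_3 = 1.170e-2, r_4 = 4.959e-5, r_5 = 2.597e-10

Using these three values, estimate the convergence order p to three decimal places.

2.226

p ≈ ln(r_5/r_4) / ln(r_4/r_3)
  = ln(2.597e-10/4.959e-5) / ln(4.959e-5/1.170e-2)
  = ln(5.23694e-06) / ln(0.00423846)
  = -12.159773 / -5.463555 ≈ 2.225616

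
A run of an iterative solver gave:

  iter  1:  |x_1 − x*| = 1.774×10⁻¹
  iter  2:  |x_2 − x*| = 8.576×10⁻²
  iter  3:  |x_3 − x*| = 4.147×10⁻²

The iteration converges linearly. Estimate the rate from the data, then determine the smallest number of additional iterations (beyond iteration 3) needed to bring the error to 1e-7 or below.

Rate ρ ≈ |x_3 − x*|/|x_2 − x*| = 4.147×10⁻²/8.576×10⁻² = 0.4836.
After j more steps, |x_{3+j} − x*| ≈ 4.147×10⁻²·ρ^j; need ρ^j ≤ 1e-7/4.147×10⁻² = 2.41138e-06.
j ≥ ln(2.41138e-06)/ln(0.4836) = -12.9353/-0.72650 = 17.805.
So 18 more iterations are needed.

18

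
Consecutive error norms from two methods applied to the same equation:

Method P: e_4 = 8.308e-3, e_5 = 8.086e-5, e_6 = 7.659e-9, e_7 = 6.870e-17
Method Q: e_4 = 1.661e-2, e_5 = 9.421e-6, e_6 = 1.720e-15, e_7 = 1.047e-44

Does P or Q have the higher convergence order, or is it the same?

Method P: p ≈ ln(6.870e-17/7.659e-9)/ln(7.659e-9/8.086e-5) ≈ 2.00.
Method Q: p ≈ ln(1.047e-44/1.720e-15)/ln(1.720e-15/9.421e-6) ≈ 3.00.
Method Q has the higher order (≈3.0 vs ≈2.0).

Q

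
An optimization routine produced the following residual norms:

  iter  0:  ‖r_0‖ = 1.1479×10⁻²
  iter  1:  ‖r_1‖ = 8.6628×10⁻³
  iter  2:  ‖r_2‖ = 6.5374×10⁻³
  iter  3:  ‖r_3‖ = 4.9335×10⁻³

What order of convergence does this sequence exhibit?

1

Consecutive ratios: ‖r_3‖/‖r_2‖ = 4.9335×10⁻³/6.5374×10⁻³ = 0.754658, ‖r_2‖/‖r_1‖ = 6.5374×10⁻³/8.6628×10⁻³ = 0.754652.
p ≈ ln(0.754658)/ln(0.754652) = -0.2815/-0.2815 ≈ 1.00.
So the convergence is linear (order 1).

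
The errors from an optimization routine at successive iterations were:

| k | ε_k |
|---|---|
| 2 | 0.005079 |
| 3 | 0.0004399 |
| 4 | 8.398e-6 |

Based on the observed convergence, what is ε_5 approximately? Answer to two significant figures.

1.4e-8

First estimate the order: p ≈ ln(ε_4/ε_3) / ln(ε_3/ε_2) = ln(8.398e-6/0.0004399)/ln(0.0004399/0.005079) = ln(0.0190907)/ln(0.0866115) ≈ 1.6182.
Then ε_5 ≈ ε_4·(ε_4/ε_3)^p = 8.398e-6·(0.0190907)^1.6182 = 8.398e-6·0.00165206 ≈ 1.387e-08.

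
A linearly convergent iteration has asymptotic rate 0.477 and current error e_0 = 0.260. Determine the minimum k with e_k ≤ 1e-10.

After k steps, e_k ≈ 0.260·0.477^k.
Need 0.477^k ≤ 1e-10/0.260 = 3.84615e-10.
k ≥ ln(3.84615e-10)/ln(0.477) = -21.6788/-0.74024 = 29.286.
Smallest integer k = 30.

30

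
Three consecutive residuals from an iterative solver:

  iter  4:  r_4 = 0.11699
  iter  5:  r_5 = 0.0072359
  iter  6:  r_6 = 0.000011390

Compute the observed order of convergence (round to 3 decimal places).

p ≈ ln(r_6/r_5) / ln(r_5/r_4)
  = ln(0.000011390/0.0072359) / ln(0.0072359/0.11699)
  = ln(0.0015741) / ln(0.0618506)
  = -6.454072 / -2.783033 ≈ 2.319079

2.319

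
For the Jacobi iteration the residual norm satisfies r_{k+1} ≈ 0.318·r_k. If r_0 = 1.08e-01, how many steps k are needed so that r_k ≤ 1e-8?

15

After k steps, r_k ≈ 1.08e-01·0.318^k.
Need 0.318^k ≤ 1e-8/1.08e-01 = 9.25926e-08.
k ≥ ln(9.25926e-08)/ln(0.318) = -16.1951/-1.14570 = 14.136.
Smallest integer k = 15.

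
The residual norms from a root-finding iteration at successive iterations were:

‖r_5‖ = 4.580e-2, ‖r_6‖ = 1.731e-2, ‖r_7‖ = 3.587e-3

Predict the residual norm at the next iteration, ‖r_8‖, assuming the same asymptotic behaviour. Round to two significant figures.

2.8e-4

First estimate the order: p ≈ ln(‖r_7‖/‖r_6‖) / ln(‖r_6‖/‖r_5‖) = ln(3.587e-3/1.731e-2)/ln(1.731e-2/4.580e-2) = ln(0.207221)/ln(0.377948) ≈ 1.6176.
Then ‖r_8‖ ≈ ‖r_7‖·(‖r_7‖/‖r_6‖)^p = 3.587e-3·(0.207221)^1.6176 = 3.587e-3·0.0783905 ≈ 0.0002812.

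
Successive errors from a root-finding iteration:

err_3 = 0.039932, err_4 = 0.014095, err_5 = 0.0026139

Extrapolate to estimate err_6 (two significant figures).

1.7e-4

First estimate the order: p ≈ ln(err_5/err_4) / ln(err_4/err_3) = ln(0.0026139/0.014095)/ln(0.014095/0.039932) = ln(0.185449)/ln(0.352975) ≈ 1.6181.
Then err_6 ≈ err_5·(err_5/err_4)^p = 0.0026139·(0.185449)^1.6181 = 0.0026139·0.0654507 ≈ 0.0001711.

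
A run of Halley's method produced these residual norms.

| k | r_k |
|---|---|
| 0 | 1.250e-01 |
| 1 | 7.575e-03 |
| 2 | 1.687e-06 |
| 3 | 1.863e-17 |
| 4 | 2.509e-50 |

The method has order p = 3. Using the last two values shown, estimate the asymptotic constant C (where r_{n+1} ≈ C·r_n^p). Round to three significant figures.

C ≈ r_4 / r_3^3
  = 2.509e-50 / (1.863e-17)^3
  = 2.509e-50 / 6.46604e-51 ≈ 3.8803

3.88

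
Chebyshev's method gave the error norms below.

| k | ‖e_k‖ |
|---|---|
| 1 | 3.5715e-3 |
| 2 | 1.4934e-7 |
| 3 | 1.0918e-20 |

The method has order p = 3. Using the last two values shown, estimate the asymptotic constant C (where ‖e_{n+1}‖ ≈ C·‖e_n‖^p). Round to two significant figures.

C ≈ ‖e_3‖ / ‖e_2‖^3
  = 1.0918e-20 / (1.4934e-7)^3
  = 1.0918e-20 / 3.33065e-21 ≈ 3.278

3.3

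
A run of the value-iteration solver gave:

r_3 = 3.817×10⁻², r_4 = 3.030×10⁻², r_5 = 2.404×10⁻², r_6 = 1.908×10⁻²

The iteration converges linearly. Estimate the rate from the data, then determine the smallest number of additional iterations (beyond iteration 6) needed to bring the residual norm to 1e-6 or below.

43

Rate ρ ≈ r_6/r_5 = 1.908×10⁻²/2.404×10⁻² = 0.7937.
After j more steps, r_{6+j} ≈ 1.908×10⁻²·ρ^j; need ρ^j ≤ 1e-6/1.908×10⁻² = 5.24109e-05.
j ≥ ln(5.24109e-05)/ln(0.7937) = -9.8564/-0.23105 = 42.659.
So 43 more iterations are needed.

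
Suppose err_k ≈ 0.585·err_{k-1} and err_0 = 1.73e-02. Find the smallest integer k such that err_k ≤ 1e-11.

After k steps, err_k ≈ 1.73e-02·0.585^k.
Need 0.585^k ≤ 1e-11/1.73e-02 = 5.78035e-10.
k ≥ ln(5.78035e-10)/ln(0.585) = -21.2714/-0.53614 = 39.675.
Smallest integer k = 40.

40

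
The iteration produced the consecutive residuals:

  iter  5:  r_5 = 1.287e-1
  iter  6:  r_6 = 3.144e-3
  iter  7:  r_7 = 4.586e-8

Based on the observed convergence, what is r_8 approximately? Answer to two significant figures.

First estimate the order: p ≈ ln(r_7/r_6) / ln(r_6/r_5) = ln(4.586e-8/3.144e-3)/ln(3.144e-3/1.287e-1) = ln(1.45865e-05)/ln(0.0244289) ≈ 2.9999.
Then r_8 ≈ r_7·(r_7/r_6)^p = 4.586e-8·(1.45865e-05)^2.9999 = 4.586e-8·3.10697e-15 ≈ 1.425e-22.

1.4e-22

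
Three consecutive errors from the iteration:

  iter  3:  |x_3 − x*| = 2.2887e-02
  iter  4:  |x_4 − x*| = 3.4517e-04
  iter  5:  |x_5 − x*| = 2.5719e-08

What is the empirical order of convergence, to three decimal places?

p ≈ ln(|x_5 − x*|/|x_4 − x*|) / ln(|x_4 − x*|/|x_3 − x*|)
  = ln(2.5719e-08/3.4517e-04) / ln(3.4517e-04/2.2887e-02)
  = ln(7.45111e-05) / ln(0.0150815)
  = -9.504562 / -4.194286 ≈ 2.266074

2.266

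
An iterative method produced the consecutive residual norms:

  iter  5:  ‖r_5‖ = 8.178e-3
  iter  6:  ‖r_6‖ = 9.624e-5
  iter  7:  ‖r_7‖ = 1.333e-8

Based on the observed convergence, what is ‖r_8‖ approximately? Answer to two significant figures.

2.6e-16

First estimate the order: p ≈ ln(‖r_7‖/‖r_6‖) / ln(‖r_6‖/‖r_5‖) = ln(1.333e-8/9.624e-5)/ln(9.624e-5/8.178e-3) = ln(0.000138508)/ln(0.0117682) ≈ 2.0000.
Then ‖r_8‖ ≈ ‖r_7‖·(‖r_7‖/‖r_6‖)^p = 1.333e-8·(0.000138508)^2.0000 = 1.333e-8·1.91845e-08 ≈ 2.557e-16.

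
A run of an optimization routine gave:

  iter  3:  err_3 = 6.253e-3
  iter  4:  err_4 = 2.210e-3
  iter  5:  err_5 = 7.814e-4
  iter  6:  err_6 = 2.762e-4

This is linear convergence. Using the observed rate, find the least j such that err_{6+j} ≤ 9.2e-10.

13

Rate ρ ≈ err_6/err_5 = 2.762e-4/7.814e-4 = 0.3535.
After j more steps, err_{6+j} ≈ 2.762e-4·ρ^j; need ρ^j ≤ 9.2e-10/2.762e-4 = 3.33092e-06.
j ≥ ln(3.33092e-06)/ln(0.3535) = -12.6123/-1.03987 = 12.129.
So 13 more iterations are needed.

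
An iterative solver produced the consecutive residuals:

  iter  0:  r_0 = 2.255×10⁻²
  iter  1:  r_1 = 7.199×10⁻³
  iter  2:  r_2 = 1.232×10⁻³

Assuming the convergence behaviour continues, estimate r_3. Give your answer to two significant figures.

First estimate the order: p ≈ ln(r_2/r_1) / ln(r_1/r_0) = ln(1.232×10⁻³/7.199×10⁻³)/ln(7.199×10⁻³/2.255×10⁻²) = ln(0.171135)/ln(0.319246) ≈ 1.5461.
Then r_3 ≈ r_2·(r_2/r_1)^p = 1.232×10⁻³·(0.171135)^1.5461 = 1.232×10⁻³·0.0652627 ≈ 8.04e-05.

8.0e-5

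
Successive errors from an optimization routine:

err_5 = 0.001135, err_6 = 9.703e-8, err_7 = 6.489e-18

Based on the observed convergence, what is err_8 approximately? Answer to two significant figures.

First estimate the order: p ≈ ln(err_7/err_6) / ln(err_6/err_5) = ln(6.489e-18/9.703e-8)/ln(9.703e-8/0.001135) = ln(6.68762e-11)/ln(8.5489e-05) ≈ 2.5011.
Then err_8 ≈ err_7·(err_7/err_6)^p = 6.489e-18·(6.68762e-11)^2.5011 = 6.489e-18·3.5644e-26 ≈ 2.313e-43.

2.3e-43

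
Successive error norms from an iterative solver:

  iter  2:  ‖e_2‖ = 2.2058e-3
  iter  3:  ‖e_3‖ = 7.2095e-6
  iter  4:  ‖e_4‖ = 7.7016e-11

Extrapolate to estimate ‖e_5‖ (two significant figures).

8.8e-21

First estimate the order: p ≈ ln(‖e_4‖/‖e_3‖) / ln(‖e_3‖/‖e_2‖) = ln(7.7016e-11/7.2095e-6)/ln(7.2095e-6/2.2058e-3) = ln(1.06826e-05)/ln(0.00326843) ≈ 2.0000.
Then ‖e_5‖ ≈ ‖e_4‖·(‖e_4‖/‖e_3‖)^p = 7.7016e-11·(1.06826e-05)^2.0000 = 7.7016e-11·1.14118e-10 ≈ 8.789e-21.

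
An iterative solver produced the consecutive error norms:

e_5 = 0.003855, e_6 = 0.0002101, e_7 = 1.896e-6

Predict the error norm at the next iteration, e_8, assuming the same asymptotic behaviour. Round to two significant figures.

9.3e-10

First estimate the order: p ≈ ln(e_7/e_6) / ln(e_6/e_5) = ln(1.896e-6/0.0002101)/ln(0.0002101/0.003855) = ln(0.00902427)/ln(0.0545006) ≈ 1.6181.
Then e_8 ≈ e_7·(e_7/e_6)^p = 1.896e-6·(0.00902427)^1.6181 = 1.896e-6·0.000491646 ≈ 9.322e-10.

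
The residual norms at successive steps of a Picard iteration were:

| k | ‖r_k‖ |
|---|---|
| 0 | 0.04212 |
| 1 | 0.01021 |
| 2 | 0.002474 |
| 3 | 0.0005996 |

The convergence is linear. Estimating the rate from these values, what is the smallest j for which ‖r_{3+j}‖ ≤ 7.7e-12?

Rate ρ ≈ ‖r_3‖/‖r_2‖ = 0.0005996/0.002474 = 0.2424.
After j more steps, ‖r_{3+j}‖ ≈ 0.0005996·ρ^j; need ρ^j ≤ 7.7e-12/0.0005996 = 1.28419e-08.
j ≥ ln(1.28419e-08)/ln(0.2424) = -18.1706/-1.41717 = 12.822.
So 13 more iterations are needed.

13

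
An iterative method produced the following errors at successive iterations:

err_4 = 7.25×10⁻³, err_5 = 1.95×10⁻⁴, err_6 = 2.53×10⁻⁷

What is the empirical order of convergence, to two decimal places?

p ≈ ln(err_6/err_5) / ln(err_5/err_4)
  = ln(2.53×10⁻⁷/1.95×10⁻⁴) / ln(1.95×10⁻⁴/7.25×10⁻³)
  = ln(0.00129744) / ln(0.0268966)
  = -6.64736 / -3.61576 ≈ 1.83844

1.84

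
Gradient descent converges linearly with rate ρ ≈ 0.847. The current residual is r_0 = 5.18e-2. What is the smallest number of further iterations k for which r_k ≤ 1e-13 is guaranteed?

After k steps, r_k ≈ 5.18e-2·0.847^k.
Need 0.847^k ≤ 1e-13/5.18e-2 = 1.9305e-12.
k ≥ ln(1.9305e-12)/ln(0.847) = -26.9732/-0.16605 = 162.440.
Smallest integer k = 163.

163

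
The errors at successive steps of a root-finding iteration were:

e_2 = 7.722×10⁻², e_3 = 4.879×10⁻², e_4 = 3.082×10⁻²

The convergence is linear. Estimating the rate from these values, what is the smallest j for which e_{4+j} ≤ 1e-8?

Rate ρ ≈ e_4/e_3 = 3.082×10⁻²/4.879×10⁻² = 0.6317.
After j more steps, e_{4+j} ≈ 3.082×10⁻²·ρ^j; need ρ^j ≤ 1e-8/3.082×10⁻² = 3.24465e-07.
j ≥ ln(3.24465e-07)/ln(0.6317) = -14.9411/-0.45934 = 32.527.
So 33 more iterations are needed.

33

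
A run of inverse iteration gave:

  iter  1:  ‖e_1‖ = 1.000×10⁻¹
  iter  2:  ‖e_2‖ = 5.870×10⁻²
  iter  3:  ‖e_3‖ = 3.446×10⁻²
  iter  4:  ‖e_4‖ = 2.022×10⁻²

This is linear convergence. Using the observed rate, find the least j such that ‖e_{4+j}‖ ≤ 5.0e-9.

29

Rate ρ ≈ ‖e_4‖/‖e_3‖ = 2.022×10⁻²/3.446×10⁻² = 0.5868.
After j more steps, ‖e_{4+j}‖ ≈ 2.022×10⁻²·ρ^j; need ρ^j ≤ 5.0e-9/2.022×10⁻² = 2.4728e-07.
j ≥ ln(2.4728e-07)/ln(0.5868) = -15.2127/-0.53307 = 28.538.
So 29 more iterations are needed.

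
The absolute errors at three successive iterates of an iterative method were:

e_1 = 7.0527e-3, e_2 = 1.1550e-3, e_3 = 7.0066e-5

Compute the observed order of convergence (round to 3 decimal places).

p ≈ ln(e_3/e_2) / ln(e_2/e_1)
  = ln(7.0066e-5/1.1550e-3) / ln(1.1550e-3/7.0527e-3)
  = ln(0.0606632) / ln(0.163767)
  = -2.802418 / -1.809311 ≈ 1.548887

1.549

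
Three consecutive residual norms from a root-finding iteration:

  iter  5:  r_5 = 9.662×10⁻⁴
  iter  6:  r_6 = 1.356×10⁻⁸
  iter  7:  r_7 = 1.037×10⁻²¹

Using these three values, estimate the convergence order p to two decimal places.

p ≈ ln(r_7/r_6) / ln(r_6/r_5)
  = ln(1.037×10⁻²¹/1.356×10⁻⁸) / ln(1.356×10⁻⁸/9.662×10⁻⁴)
  = ln(7.64749e-14) / ln(1.40344e-05)
  = -30.20181 / -11.17400 ≈ 2.70286

2.70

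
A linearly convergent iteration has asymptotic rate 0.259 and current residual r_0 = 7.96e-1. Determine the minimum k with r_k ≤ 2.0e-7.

12

After k steps, r_k ≈ 7.96e-1·0.259^k.
Need 0.259^k ≤ 2.0e-7/7.96e-1 = 2.51256e-07.
k ≥ ln(2.51256e-07)/ln(0.259) = -15.1968/-1.35093 = 11.249.
Smallest integer k = 12.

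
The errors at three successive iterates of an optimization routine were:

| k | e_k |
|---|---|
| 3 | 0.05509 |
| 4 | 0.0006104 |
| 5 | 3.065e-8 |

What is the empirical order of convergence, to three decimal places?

p ≈ ln(e_5/e_4) / ln(e_4/e_3)
  = ln(3.065e-8/0.0006104) / ln(0.0006104/0.05509)
  = ln(5.0213e-05) / ln(0.0110801)
  = -9.899237 / -4.502605 ≈ 2.198558

2.199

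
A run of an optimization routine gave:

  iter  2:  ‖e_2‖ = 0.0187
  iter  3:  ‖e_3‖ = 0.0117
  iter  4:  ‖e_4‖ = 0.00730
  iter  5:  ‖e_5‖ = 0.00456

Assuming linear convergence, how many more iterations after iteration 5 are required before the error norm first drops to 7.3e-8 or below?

Rate ρ ≈ ‖e_5‖/‖e_4‖ = 0.00456/0.00730 = 0.6247.
After j more steps, ‖e_{5+j}‖ ≈ 0.00456·ρ^j; need ρ^j ≤ 7.3e-8/0.00456 = 1.60088e-05.
j ≥ ln(1.60088e-05)/ln(0.6247) = -11.0424/-0.47048 = 23.470.
So 24 more iterations are needed.

24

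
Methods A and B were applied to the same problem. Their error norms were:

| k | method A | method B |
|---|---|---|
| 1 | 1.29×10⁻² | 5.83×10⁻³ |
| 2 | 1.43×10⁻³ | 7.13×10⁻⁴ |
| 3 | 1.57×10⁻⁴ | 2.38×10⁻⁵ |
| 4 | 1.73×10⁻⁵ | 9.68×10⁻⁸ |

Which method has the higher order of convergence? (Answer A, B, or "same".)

Method A: p ≈ ln(1.73×10⁻⁵/1.57×10⁻⁴)/ln(1.57×10⁻⁴/1.43×10⁻³) ≈ 1.00.
Method B: p ≈ ln(9.68×10⁻⁸/2.38×10⁻⁵)/ln(2.38×10⁻⁵/7.13×10⁻⁴) ≈ 1.62.
Method B has the higher order (≈1.6 vs ≈1.0).

B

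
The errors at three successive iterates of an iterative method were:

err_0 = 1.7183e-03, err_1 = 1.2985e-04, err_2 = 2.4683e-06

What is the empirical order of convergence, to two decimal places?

p ≈ ln(err_2/err_1) / ln(err_1/err_0)
  = ln(2.4683e-06/1.2985e-04) / ln(1.2985e-04/1.7183e-03)
  = ln(0.0190089) / ln(0.0755689)
  = -3.96285 / -2.58271 ≈ 1.53438

1.53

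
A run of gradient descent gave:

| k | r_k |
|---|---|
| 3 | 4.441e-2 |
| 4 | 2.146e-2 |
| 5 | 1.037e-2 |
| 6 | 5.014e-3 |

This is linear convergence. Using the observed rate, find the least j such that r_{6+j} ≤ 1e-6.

12

Rate ρ ≈ r_6/r_5 = 5.014e-3/1.037e-2 = 0.4835.
After j more steps, r_{6+j} ≈ 5.014e-3·ρ^j; need ρ^j ≤ 1e-6/5.014e-3 = 0.000199442.
j ≥ ln(0.000199442)/ln(0.4835) = -8.5200/-0.72670 = 11.724.
So 12 more iterations are needed.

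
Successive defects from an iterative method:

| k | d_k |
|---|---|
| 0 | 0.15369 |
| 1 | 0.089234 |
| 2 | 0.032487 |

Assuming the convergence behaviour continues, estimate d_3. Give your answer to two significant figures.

First estimate the order: p ≈ ln(d_2/d_1) / ln(d_1/d_0) = ln(0.032487/0.089234)/ln(0.089234/0.15369) = ln(0.364065)/ln(0.58061) ≈ 1.8585.
Then d_3 ≈ d_2·(d_2/d_1)^p = 0.032487·(0.364065)^1.8585 = 0.032487·0.152915 ≈ 0.004968.

5.0e-3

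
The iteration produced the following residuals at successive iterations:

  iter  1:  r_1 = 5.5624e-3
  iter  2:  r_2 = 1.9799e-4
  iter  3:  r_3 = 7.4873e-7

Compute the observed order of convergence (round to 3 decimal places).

p ≈ ln(r_3/r_2) / ln(r_2/r_1)
  = ln(7.4873e-7/1.9799e-4) / ln(1.9799e-4/5.5624e-3)
  = ln(0.00378166) / ln(0.0355943)
  = -5.577592 / -3.335570 ≈ 1.672156

1.672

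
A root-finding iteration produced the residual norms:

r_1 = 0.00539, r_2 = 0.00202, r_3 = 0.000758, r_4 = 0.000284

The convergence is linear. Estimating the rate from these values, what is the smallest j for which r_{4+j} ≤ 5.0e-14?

Rate ρ ≈ r_4/r_3 = 0.000284/0.000758 = 0.3747.
After j more steps, r_{4+j} ≈ 0.000284·ρ^j; need ρ^j ≤ 5.0e-14/0.000284 = 1.76056e-10.
j ≥ ln(1.76056e-10)/ln(0.3747) = -22.4602/-0.98163 = 22.881.
So 23 more iterations are needed.

23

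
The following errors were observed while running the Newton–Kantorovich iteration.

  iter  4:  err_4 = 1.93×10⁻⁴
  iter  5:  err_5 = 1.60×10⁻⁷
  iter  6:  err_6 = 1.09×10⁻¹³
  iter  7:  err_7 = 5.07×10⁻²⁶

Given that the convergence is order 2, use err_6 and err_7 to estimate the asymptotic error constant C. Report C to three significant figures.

C ≈ err_7 / err_6^2
  = 5.07×10⁻²⁶ / (1.09×10⁻¹³)^2
  = 5.07×10⁻²⁶ / 1.1881e-26 ≈ 4.2673

4.27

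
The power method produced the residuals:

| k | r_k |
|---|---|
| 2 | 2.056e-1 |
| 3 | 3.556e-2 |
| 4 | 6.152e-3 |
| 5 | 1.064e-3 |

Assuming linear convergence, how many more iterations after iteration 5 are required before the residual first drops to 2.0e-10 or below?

9

Rate ρ ≈ r_5/r_4 = 1.064e-3/6.152e-3 = 0.1730.
After j more steps, r_{5+j} ≈ 1.064e-3·ρ^j; need ρ^j ≤ 2.0e-10/1.064e-3 = 1.8797e-07.
j ≥ ln(1.8797e-07)/ln(0.1730) = -15.4870/-1.75446 = 8.827.
So 9 more iterations are needed.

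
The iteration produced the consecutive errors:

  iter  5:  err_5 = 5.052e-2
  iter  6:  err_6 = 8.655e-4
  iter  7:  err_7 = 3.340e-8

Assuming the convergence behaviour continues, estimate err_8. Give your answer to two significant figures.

3.1e-19

First estimate the order: p ≈ ln(err_7/err_6) / ln(err_6/err_5) = ln(3.340e-8/8.655e-4)/ln(8.655e-4/5.052e-2) = ln(3.85904e-05)/ln(0.0171318) ≈ 2.4989.
Then err_8 ≈ err_7·(err_7/err_6)^p = 3.340e-8·(3.85904e-05)^2.4989 = 3.340e-8·9.3552e-12 ≈ 3.125e-19.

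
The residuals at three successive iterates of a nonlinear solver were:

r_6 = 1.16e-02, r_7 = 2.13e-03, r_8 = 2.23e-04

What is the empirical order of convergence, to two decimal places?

1.33

p ≈ ln(r_8/r_7) / ln(r_7/r_6)
  = ln(2.23e-04/2.13e-03) / ln(2.13e-03/1.16e-02)
  = ln(0.104695) / ln(0.183621)
  = -2.25670 / -1.69488 ≈ 1.33148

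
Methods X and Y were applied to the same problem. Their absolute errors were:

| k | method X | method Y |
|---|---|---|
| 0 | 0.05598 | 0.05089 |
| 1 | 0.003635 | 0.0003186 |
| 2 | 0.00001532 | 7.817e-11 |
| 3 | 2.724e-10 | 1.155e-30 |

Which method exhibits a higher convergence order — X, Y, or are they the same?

Method X: p ≈ ln(2.724e-10/0.00001532)/ln(0.00001532/0.003635) ≈ 2.00.
Method Y: p ≈ ln(1.155e-30/7.817e-11)/ln(7.817e-11/0.0003186) ≈ 3.00.
Method Y has the higher order (≈3.0 vs ≈2.0).

Y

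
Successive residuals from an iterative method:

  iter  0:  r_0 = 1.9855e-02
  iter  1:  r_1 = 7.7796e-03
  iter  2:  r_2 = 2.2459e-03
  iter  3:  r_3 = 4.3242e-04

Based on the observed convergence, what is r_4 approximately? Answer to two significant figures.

First estimate the order: p ≈ ln(r_3/r_2) / ln(r_2/r_1) = ln(4.3242e-04/2.2459e-03)/ln(2.2459e-03/7.7796e-03) = ln(0.192538)/ln(0.288691) ≈ 1.3260.
Then r_4 ≈ r_3·(r_3/r_2)^p = 4.3242e-04·(0.192538)^1.3260 = 4.3242e-04·0.11253 ≈ 4.866e-05.

4.9e-5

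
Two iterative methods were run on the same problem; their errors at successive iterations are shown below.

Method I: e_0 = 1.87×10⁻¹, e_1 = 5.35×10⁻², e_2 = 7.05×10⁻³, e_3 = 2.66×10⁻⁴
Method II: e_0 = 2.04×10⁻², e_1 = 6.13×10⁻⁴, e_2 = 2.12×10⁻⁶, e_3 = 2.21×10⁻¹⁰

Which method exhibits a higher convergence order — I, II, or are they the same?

same

Method I: p ≈ ln(2.66×10⁻⁴/7.05×10⁻³)/ln(7.05×10⁻³/5.35×10⁻²) ≈ 1.62.
Method II: p ≈ ln(2.21×10⁻¹⁰/2.12×10⁻⁶)/ln(2.12×10⁻⁶/6.13×10⁻⁴) ≈ 1.62.
Both orders ≈ 1.6 — effectively the same.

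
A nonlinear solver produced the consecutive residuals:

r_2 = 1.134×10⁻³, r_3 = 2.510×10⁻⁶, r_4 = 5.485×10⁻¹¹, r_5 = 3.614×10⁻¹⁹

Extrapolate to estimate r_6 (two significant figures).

First estimate the order: p ≈ ln(r_5/r_4) / ln(r_4/r_3) = ln(3.614×10⁻¹⁹/5.485×10⁻¹¹)/ln(5.485×10⁻¹¹/2.510×10⁻⁶) = ln(6.58888e-09)/ln(2.18526e-05) ≈ 1.7554.
Then r_6 ≈ r_5·(r_5/r_4)^p = 3.614×10⁻¹⁹·(6.58888e-09)^1.7554 = 3.614×10⁻¹⁹·4.35253e-15 ≈ 1.573e-33.

1.6e-33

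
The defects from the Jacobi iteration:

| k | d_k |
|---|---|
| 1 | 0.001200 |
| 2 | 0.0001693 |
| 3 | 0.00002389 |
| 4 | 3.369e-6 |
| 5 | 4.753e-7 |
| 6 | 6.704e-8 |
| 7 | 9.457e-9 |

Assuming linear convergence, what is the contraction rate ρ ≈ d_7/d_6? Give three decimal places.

ρ ≈ d_7/d_6 = 9.457e-9/6.704e-8 = 0.14107

0.141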